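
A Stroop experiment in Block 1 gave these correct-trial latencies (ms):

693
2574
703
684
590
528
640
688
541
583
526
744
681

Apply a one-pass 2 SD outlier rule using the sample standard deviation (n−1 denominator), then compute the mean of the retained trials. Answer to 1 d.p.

633.4 ms

n = 13, ΣRT = 10175, M = 782.692
Σ(x−M)² = 3540266.77; s = √(3540266.77/12) = 543.159
Cutoffs: 782.692 ± 2·543.159 → [-303.6, 1869.0]
Outside: 2574 → excluded.
Retained (n=12): Σ = 7601, mean = 7601/12 = 633.417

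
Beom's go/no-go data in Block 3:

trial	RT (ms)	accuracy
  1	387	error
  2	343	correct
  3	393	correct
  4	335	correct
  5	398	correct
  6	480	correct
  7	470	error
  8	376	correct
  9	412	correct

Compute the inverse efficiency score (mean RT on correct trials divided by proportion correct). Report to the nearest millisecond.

503 ms

Correct trials (n=7): 343, 393, 335, 398, 480, 376, 412
Mean correct RT = 2737/7 = 391.0000 ms
Proportion correct = 7/9
IES = 391.0000 / (7/9) = 502.714 ms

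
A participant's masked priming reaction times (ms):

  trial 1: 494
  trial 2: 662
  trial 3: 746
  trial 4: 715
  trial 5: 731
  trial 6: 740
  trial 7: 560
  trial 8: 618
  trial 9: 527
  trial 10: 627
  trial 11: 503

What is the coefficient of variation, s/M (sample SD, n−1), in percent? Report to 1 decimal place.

15.4%

n = 11, Σ = 6923, M = 629.3636
Σ(x−M)² = 94288.545; s = √(94288.545/10) = 97.1023
CV = 97.1023 / 629.3636 = 0.15429 = 15.429%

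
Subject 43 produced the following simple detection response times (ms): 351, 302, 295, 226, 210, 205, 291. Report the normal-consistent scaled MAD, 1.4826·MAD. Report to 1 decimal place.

Sorted: 205, 210, 226, 291, 295, 302, 351 → median = 291
|x − 291| sorted: 0, 4, 11, 60, 65, 81, 86 → MAD = 60
Robust SD ≈ 1.4826 × 60 = 88.956

89.0 ms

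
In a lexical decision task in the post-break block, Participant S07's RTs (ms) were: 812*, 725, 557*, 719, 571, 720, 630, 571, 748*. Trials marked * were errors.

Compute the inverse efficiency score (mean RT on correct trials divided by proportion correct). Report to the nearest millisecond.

Correct trials (n=6): 725, 719, 571, 720, 630, 571
Mean correct RT = 3936/6 = 656.0000 ms
Proportion correct = 6/9
IES = 656.0000 / (6/9) = 984.000 ms

984 ms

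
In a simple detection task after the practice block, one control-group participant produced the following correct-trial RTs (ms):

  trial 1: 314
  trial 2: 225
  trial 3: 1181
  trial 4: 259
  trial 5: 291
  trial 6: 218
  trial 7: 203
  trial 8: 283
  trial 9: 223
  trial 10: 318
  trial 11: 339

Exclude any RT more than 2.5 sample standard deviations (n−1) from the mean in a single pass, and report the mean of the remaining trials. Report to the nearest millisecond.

n = 11, ΣRT = 3854, M = 350.364
Σ(x−M)² = 780038.55; s = √(780038.55/10) = 279.292
Cutoffs: 350.364 ± 2.5·279.292 → [-347.9, 1048.6]
Outside: 1181 → excluded.
Retained (n=10): Σ = 2673, mean = 2673/10 = 267.300

267 ms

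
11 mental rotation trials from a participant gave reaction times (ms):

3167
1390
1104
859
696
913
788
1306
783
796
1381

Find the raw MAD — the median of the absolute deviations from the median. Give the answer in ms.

191 ms

Sorted: 696, 783, 788, 796, 859, 913, 1104, 1306, 1381, 1390, 3167 → median = 913
|x − 913|: 2254, 477, 191, 54, 217, 0, 125, 393, 130, 117, 468
Sorted deviations: 0, 54, 117, 125, 130, 191, 217, 393, 468, 477, 2254 → MAD = 191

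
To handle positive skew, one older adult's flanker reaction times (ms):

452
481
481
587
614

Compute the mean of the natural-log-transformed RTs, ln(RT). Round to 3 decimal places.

ln(RT): 6.1137, 6.1759, 6.1759, 6.3750, 6.4200
Σ ln(RT) = 31.2604
Mean = 31.2604/5 = 6.25209

6.252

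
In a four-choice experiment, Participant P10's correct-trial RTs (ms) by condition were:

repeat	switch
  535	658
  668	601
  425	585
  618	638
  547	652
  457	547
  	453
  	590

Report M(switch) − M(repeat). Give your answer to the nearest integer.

M(repeat) = 3250/6 = 541.667
M(switch) = 4724/8 = 590.500
Difference = 590.500 − 541.667 = 48.833 ms

49 ms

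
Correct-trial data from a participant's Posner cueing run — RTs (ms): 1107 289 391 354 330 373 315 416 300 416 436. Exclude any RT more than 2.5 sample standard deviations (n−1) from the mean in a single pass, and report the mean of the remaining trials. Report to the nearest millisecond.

362 ms

n = 11, ΣRT = 4727, M = 429.727
Σ(x−M)² = 529308.18; s = √(529308.18/10) = 230.067
Cutoffs: 429.727 ± 2.5·230.067 → [-145.4, 1004.9]
Outside: 1107 → excluded.
Retained (n=10): Σ = 3620, mean = 3620/10 = 362.000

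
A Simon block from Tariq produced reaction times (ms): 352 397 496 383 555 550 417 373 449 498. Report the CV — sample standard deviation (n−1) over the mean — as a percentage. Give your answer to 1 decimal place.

16.6%

n = 10, Σ = 4470, M = 447.0000
Σ(x−M)² = 49276.000; s = √(49276.000/9) = 73.9940
CV = 73.9940 / 447.0000 = 0.16553 = 16.553%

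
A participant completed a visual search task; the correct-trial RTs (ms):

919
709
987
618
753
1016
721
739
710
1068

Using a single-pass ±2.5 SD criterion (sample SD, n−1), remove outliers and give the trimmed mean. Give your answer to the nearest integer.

824 ms

n = 10, ΣRT = 8240, M = 824.000
Σ(x−M)² = 223526.00; s = √(223526.00/9) = 157.595
Cutoffs: 824.000 ± 2.5·157.595 → [430.0, 1218.0]
No RTs fall outside the cutoffs; all 10 retained. Mean = 8240/10 = 824.000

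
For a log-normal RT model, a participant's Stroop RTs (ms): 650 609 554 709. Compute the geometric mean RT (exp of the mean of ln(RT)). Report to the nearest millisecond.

628 ms

ln(RT): 6.4770, 6.4118, 6.3172, 6.5639
Mean ln(RT) = 25.7698/4 = 6.44245
Geometric mean = exp(6.44245) = 627.95 ms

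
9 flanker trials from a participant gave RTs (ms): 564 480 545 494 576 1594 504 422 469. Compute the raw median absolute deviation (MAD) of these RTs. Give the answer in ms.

41 ms

Sorted: 422, 469, 480, 494, 504, 545, 564, 576, 1594 → median = 504
|x − 504|: 60, 24, 41, 10, 72, 1090, 0, 82, 35
Sorted deviations: 0, 10, 24, 35, 41, 60, 72, 82, 1090 → MAD = 41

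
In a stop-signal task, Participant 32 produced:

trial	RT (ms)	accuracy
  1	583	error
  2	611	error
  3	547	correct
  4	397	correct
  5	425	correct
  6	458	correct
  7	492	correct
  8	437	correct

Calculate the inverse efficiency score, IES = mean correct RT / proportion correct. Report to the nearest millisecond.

Correct trials (n=6): 547, 397, 425, 458, 492, 437
Mean correct RT = 2756/6 = 459.3333 ms
Proportion correct = 6/8
IES = 459.3333 / (6/8) = 612.444 ms

612 ms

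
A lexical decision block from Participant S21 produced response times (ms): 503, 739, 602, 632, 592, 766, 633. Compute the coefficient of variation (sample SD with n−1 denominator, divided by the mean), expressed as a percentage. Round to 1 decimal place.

n = 7, Σ = 4467, M = 638.1429
Σ(x−M)² = 48282.857; s = √(48282.857/6) = 89.7059
CV = 89.7059 / 638.1429 = 0.14057 = 14.057%

14.1%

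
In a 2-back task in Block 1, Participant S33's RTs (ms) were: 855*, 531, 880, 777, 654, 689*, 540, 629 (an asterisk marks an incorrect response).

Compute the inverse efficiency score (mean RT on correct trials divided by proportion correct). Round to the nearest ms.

Correct trials (n=6): 531, 880, 777, 654, 540, 629
Mean correct RT = 4011/6 = 668.5000 ms
Proportion correct = 6/8
IES = 668.5000 / (6/8) = 891.333 ms

891 ms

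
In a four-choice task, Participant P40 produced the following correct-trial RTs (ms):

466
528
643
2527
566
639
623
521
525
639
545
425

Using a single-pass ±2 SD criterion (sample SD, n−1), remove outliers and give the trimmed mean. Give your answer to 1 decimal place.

556.4 ms

n = 12, ΣRT = 8647, M = 720.583
Σ(x−M)² = 3614076.92; s = √(3614076.92/11) = 573.195
Cutoffs: 720.583 ± 2·573.195 → [-425.8, 1867.0]
Outside: 2527 → excluded.
Retained (n=11): Σ = 6120, mean = 6120/11 = 556.364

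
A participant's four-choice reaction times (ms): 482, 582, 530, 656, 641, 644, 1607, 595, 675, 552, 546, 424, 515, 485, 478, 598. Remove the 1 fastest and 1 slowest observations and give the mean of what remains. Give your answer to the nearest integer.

570 ms

Sorted: 424, 478, 482, 485, 515, 530, 546, 552, 582, 595, 598, 641, 644, 656, 675, 1607
Drop lowest 1 (424) and highest 1 (1607)
Remaining (n=14): Σ = 7979, mean = 7979/14 = 569.929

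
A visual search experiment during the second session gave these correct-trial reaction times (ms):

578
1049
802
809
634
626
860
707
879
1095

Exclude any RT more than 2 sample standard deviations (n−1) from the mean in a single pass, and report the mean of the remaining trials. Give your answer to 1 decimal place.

n = 10, ΣRT = 8039, M = 803.900
Σ(x−M)² = 274564.90; s = √(274564.90/9) = 174.663
Cutoffs: 803.900 ± 2·174.663 → [454.6, 1153.2]
No RTs fall outside the cutoffs; all 10 retained. Mean = 8039/10 = 803.900

803.9 ms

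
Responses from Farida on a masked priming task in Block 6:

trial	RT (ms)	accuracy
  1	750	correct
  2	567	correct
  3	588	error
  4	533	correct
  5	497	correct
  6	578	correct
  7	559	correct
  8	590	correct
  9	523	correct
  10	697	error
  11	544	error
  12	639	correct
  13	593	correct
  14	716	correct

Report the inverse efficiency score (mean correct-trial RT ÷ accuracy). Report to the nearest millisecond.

Correct trials (n=11): 750, 567, 533, 497, 578, 559, 590, 523, 639, 593, 716
Mean correct RT = 6545/11 = 595.0000 ms
Proportion correct = 11/14
IES = 595.0000 / (11/14) = 757.273 ms

757 ms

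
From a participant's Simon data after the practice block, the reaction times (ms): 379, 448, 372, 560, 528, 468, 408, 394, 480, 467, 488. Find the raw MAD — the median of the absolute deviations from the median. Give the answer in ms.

59 ms

Sorted: 372, 379, 394, 408, 448, 467, 468, 480, 488, 528, 560 → median = 467
|x − 467|: 88, 19, 95, 93, 61, 1, 59, 73, 13, 0, 21
Sorted deviations: 0, 1, 13, 19, 21, 59, 61, 73, 88, 93, 95 → MAD = 59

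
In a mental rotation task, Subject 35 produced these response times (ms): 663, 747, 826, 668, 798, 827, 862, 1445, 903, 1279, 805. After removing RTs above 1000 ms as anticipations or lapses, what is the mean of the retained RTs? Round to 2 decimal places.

Excluded: 1279, 1445
Retained (n=9): Σ = 7099
Mean = 7099/9 = 788.7778

788.78 ms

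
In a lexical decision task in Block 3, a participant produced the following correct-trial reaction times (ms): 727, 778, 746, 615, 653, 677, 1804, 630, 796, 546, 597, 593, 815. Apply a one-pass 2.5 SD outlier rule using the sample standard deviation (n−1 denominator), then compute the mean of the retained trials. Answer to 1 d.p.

n = 13, ΣRT = 9977, M = 767.462
Σ(x−M)² = 1251659.23; s = √(1251659.23/12) = 322.963
Cutoffs: 767.462 ± 2.5·322.963 → [-39.9, 1574.9]
Outside: 1804 → excluded.
Retained (n=12): Σ = 8173, mean = 8173/12 = 681.083

681.1 ms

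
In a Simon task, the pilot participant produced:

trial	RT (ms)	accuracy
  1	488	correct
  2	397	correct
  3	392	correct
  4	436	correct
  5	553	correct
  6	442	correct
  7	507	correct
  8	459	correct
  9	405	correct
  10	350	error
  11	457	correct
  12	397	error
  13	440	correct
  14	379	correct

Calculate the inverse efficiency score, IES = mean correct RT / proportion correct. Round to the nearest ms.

521 ms

Correct trials (n=12): 488, 397, 392, 436, 553, 442, 507, 459, 405, 457, 440, 379
Mean correct RT = 5355/12 = 446.2500 ms
Proportion correct = 12/14
IES = 446.2500 / (12/14) = 520.625 ms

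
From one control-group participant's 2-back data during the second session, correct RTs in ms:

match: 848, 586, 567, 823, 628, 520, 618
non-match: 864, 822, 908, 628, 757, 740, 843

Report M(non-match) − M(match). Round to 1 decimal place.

M(match) = 4590/7 = 655.714
M(non-match) = 5562/7 = 794.571
Difference = 794.571 − 655.714 = 138.857 ms

138.9 ms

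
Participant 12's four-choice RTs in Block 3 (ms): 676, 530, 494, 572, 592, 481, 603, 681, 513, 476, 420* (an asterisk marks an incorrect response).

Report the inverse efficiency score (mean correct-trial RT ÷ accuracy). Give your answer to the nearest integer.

Correct trials (n=10): 676, 530, 494, 572, 592, 481, 603, 681, 513, 476
Mean correct RT = 5618/10 = 561.8000 ms
Proportion correct = 10/11
IES = 561.8000 / (10/11) = 617.980 ms

618 ms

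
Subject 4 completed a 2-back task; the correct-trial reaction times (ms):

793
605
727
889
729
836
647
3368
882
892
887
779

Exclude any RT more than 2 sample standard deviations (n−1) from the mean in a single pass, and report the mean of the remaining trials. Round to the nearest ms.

n = 12, ΣRT = 12034, M = 1002.833
Σ(x−M)² = 6205195.67; s = √(6205195.67/11) = 751.072
Cutoffs: 1002.833 ± 2·751.072 → [-499.3, 2505.0]
Outside: 3368 → excluded.
Retained (n=11): Σ = 8666, mean = 8666/11 = 787.818

788 ms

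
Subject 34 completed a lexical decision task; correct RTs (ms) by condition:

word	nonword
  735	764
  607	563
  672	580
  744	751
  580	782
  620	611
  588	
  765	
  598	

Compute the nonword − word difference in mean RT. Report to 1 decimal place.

M(word) = 5909/9 = 656.556
M(nonword) = 4051/6 = 675.167
Difference = 675.167 − 656.556 = 18.611 ms

18.6 ms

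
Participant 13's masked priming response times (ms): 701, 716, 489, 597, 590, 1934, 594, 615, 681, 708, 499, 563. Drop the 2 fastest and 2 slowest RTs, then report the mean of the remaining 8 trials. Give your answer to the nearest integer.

631 ms

Sorted: 489, 499, 563, 590, 594, 597, 615, 681, 701, 708, 716, 1934
Drop lowest 2 (489, 499) and highest 2 (716, 1934)
Remaining (n=8): Σ = 5049, mean = 5049/8 = 631.125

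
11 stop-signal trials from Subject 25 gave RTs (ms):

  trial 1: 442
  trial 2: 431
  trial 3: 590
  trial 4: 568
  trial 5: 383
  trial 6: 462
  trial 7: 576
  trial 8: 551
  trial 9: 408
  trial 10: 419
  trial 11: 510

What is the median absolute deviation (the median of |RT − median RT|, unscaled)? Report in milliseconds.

Sorted: 383, 408, 419, 431, 442, 462, 510, 551, 568, 576, 590 → median = 462
|x − 462|: 20, 31, 128, 106, 79, 0, 114, 89, 54, 43, 48
Sorted deviations: 0, 20, 31, 43, 48, 54, 79, 89, 106, 114, 128 → MAD = 54

54 ms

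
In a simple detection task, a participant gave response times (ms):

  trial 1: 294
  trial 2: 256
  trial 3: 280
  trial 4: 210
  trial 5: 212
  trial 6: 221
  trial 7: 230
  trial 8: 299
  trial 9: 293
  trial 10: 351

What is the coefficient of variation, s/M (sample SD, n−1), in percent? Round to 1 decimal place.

n = 10, Σ = 2646, M = 264.6000
Σ(x−M)² = 19476.400; s = √(19476.400/9) = 46.5193
CV = 46.5193 / 264.6000 = 0.17581 = 17.581%

17.6%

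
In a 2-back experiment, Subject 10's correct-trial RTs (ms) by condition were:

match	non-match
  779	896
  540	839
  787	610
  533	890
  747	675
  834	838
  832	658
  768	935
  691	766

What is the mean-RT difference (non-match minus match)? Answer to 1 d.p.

66.2 ms

M(match) = 6511/9 = 723.444
M(non-match) = 7107/9 = 789.667
Difference = 789.667 − 723.444 = 66.222 ms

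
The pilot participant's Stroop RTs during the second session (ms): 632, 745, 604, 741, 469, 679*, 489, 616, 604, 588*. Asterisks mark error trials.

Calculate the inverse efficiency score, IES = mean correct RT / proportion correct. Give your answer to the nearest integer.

766 ms

Correct trials (n=8): 632, 745, 604, 741, 469, 489, 616, 604
Mean correct RT = 4900/8 = 612.5000 ms
Proportion correct = 8/10
IES = 612.5000 / (8/10) = 765.625 ms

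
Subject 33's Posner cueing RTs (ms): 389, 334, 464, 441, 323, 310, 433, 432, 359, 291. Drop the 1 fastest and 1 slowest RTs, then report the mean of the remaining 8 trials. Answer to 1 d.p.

Sorted: 291, 310, 323, 334, 359, 389, 432, 433, 441, 464
Drop lowest 1 (291) and highest 1 (464)
Remaining (n=8): Σ = 3021, mean = 3021/8 = 377.625

377.6 ms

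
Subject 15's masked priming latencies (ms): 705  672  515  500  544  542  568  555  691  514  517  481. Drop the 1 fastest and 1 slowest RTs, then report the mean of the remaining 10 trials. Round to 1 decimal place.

561.8 ms

Sorted: 481, 500, 514, 515, 517, 542, 544, 555, 568, 672, 691, 705
Drop lowest 1 (481) and highest 1 (705)
Remaining (n=10): Σ = 5618, mean = 5618/10 = 561.800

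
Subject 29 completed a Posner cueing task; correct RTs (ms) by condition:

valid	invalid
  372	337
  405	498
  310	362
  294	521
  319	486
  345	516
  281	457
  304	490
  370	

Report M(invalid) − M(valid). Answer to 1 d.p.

M(valid) = 3000/9 = 333.333
M(invalid) = 3667/8 = 458.375
Difference = 458.375 − 333.333 = 125.042 ms

125.0 ms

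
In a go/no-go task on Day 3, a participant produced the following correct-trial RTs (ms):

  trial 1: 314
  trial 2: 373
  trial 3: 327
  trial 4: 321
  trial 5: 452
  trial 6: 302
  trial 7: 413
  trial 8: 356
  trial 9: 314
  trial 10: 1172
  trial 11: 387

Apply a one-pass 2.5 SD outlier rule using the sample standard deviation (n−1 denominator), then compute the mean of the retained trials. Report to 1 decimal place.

355.9 ms

n = 11, ΣRT = 4731, M = 430.091
Σ(x−M)² = 627696.91; s = √(627696.91/10) = 250.539
Cutoffs: 430.091 ± 2.5·250.539 → [-196.3, 1056.4]
Outside: 1172 → excluded.
Retained (n=10): Σ = 3559, mean = 3559/10 = 355.900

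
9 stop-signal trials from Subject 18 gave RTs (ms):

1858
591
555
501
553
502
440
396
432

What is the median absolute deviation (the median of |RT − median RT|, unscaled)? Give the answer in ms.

62 ms

Sorted: 396, 432, 440, 501, 502, 553, 555, 591, 1858 → median = 502
|x − 502|: 1356, 89, 53, 1, 51, 0, 62, 106, 70
Sorted deviations: 0, 1, 51, 53, 62, 70, 89, 106, 1356 → MAD = 62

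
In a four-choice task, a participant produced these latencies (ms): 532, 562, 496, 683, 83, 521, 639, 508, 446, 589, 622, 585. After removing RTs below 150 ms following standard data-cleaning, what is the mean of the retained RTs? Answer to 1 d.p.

Excluded: 83
Retained (n=11): Σ = 6183
Mean = 6183/11 = 562.0909

562.1 ms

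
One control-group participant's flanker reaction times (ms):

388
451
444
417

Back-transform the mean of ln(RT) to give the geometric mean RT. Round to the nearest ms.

424 ms

ln(RT): 5.9610, 6.1115, 6.0958, 6.0331
Mean ln(RT) = 24.2014/4 = 6.05035
Geometric mean = exp(6.05035) = 424.26 ms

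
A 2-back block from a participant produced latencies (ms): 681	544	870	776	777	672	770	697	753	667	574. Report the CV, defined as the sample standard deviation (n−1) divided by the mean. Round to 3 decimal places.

0.134

n = 11, Σ = 7781, M = 707.3636
Σ(x−M)² = 90172.545; s = √(90172.545/10) = 94.9592
CV = 94.9592 / 707.3636 = 0.13424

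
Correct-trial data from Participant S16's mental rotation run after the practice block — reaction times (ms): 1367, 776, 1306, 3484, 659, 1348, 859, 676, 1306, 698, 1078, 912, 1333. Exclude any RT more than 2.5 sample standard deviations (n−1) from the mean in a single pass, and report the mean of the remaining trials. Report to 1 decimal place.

n = 13, ΣRT = 15802, M = 1215.538
Σ(x−M)² = 6516617.23; s = √(6516617.23/12) = 736.920
Cutoffs: 1215.538 ± 2.5·736.920 → [-626.8, 3057.8]
Outside: 3484 → excluded.
Retained (n=12): Σ = 12318, mean = 12318/12 = 1026.500

1026.5 ms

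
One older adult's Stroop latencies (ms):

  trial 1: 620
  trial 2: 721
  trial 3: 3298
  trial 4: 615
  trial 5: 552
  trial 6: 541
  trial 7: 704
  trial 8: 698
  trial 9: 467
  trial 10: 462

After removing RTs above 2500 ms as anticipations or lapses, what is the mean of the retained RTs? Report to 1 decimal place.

Excluded: 3298
Retained (n=9): Σ = 5380
Mean = 5380/9 = 597.7778

597.8 ms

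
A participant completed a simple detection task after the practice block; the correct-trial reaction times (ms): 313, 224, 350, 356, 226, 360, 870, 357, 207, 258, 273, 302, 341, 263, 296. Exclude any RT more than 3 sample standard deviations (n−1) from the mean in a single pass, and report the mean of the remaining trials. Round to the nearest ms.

n = 15, ΣRT = 4996, M = 333.067
Σ(x−M)² = 346616.93; s = √(346616.93/14) = 157.348
Cutoffs: 333.067 ± 3·157.348 → [-139.0, 805.1]
Outside: 870 → excluded.
Retained (n=14): Σ = 4126, mean = 4126/14 = 294.714

295 ms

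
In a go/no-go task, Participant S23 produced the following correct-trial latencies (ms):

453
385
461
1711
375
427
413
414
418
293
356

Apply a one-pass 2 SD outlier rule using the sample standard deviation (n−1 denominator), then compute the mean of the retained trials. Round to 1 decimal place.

399.5 ms

n = 11, ΣRT = 5706, M = 518.727
Σ(x−M)² = 1585846.18; s = √(1585846.18/10) = 398.227
Cutoffs: 518.727 ± 2·398.227 → [-277.7, 1315.2]
Outside: 1711 → excluded.
Retained (n=10): Σ = 3995, mean = 3995/10 = 399.500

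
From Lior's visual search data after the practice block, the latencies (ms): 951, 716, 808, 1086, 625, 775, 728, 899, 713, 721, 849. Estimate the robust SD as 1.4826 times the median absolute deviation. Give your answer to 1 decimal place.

91.9 ms

Sorted: 625, 713, 716, 721, 728, 775, 808, 849, 899, 951, 1086 → median = 775
|x − 775| sorted: 0, 33, 47, 54, 59, 62, 74, 124, 150, 176, 311 → MAD = 62
Robust SD ≈ 1.4826 × 62 = 91.921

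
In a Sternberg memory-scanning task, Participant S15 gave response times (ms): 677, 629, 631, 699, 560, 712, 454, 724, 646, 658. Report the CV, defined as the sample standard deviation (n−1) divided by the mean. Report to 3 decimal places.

0.126

n = 10, Σ = 6390, M = 639.0000
Σ(x−M)² = 58638.000; s = √(58638.000/9) = 80.7176
CV = 80.7176 / 639.0000 = 0.12632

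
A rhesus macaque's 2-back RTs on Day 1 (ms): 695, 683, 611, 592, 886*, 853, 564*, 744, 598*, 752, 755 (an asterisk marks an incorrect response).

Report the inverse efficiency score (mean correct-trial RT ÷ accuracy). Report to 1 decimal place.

977.1 ms

Correct trials (n=8): 695, 683, 611, 592, 853, 744, 752, 755
Mean correct RT = 5685/8 = 710.6250 ms
Proportion correct = 8/11
IES = 710.6250 / (8/11) = 977.109 ms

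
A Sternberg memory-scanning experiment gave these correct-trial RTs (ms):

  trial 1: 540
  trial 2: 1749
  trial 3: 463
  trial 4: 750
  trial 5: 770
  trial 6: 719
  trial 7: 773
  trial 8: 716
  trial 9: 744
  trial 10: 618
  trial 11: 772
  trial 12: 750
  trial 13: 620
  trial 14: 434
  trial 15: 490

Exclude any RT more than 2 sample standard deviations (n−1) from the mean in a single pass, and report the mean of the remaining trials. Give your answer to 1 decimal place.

n = 15, ΣRT = 10908, M = 727.200
Σ(x−M)² = 1322018.40; s = √(1322018.40/14) = 307.294
Cutoffs: 727.200 ± 2·307.294 → [112.6, 1341.8]
Outside: 1749 → excluded.
Retained (n=14): Σ = 9159, mean = 9159/14 = 654.214

654.2 ms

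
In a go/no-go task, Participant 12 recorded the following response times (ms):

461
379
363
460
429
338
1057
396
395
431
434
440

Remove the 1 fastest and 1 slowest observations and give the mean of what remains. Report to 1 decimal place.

418.8 ms

Sorted: 338, 363, 379, 395, 396, 429, 431, 434, 440, 460, 461, 1057
Drop lowest 1 (338) and highest 1 (1057)
Remaining (n=10): Σ = 4188, mean = 4188/10 = 418.800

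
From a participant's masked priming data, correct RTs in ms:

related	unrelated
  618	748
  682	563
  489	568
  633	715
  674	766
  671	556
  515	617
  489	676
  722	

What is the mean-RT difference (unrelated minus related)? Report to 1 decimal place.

40.8 ms

M(related) = 5493/9 = 610.333
M(unrelated) = 5209/8 = 651.125
Difference = 651.125 − 610.333 = 40.792 ms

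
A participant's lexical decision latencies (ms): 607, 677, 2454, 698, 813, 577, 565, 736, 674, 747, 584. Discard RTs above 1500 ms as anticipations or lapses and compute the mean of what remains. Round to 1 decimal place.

Excluded: 2454
Retained (n=10): Σ = 6678
Mean = 6678/10 = 667.8000

667.8 ms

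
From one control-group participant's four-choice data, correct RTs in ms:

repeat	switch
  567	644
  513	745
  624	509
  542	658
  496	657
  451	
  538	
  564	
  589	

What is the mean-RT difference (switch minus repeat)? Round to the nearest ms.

100 ms

M(repeat) = 4884/9 = 542.667
M(switch) = 3213/5 = 642.600
Difference = 642.600 − 542.667 = 99.933 ms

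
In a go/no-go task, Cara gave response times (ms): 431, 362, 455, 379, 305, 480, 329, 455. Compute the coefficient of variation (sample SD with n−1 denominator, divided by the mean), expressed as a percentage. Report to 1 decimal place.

n = 8, Σ = 3196, M = 399.5000
Σ(x−M)² = 29360.000; s = √(29360.000/7) = 64.7633
CV = 64.7633 / 399.5000 = 0.16211 = 16.211%

16.2%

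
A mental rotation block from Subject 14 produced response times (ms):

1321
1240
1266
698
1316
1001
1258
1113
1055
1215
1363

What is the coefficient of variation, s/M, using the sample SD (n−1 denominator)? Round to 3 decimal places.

n = 11, Σ = 12846, M = 1167.8182
Σ(x−M)² = 373017.636; s = √(373017.636/10) = 193.1366
CV = 193.1366 / 1167.8182 = 0.16538

0.165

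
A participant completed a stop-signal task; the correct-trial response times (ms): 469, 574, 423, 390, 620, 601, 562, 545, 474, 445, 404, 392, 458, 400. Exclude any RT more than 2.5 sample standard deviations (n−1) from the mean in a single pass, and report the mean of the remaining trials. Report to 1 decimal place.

n = 14, ΣRT = 6757, M = 482.643
Σ(x−M)² = 87063.21; s = √(87063.21/13) = 81.836
Cutoffs: 482.643 ± 2.5·81.836 → [278.1, 687.2]
No RTs fall outside the cutoffs; all 14 retained. Mean = 6757/14 = 482.643

482.6 ms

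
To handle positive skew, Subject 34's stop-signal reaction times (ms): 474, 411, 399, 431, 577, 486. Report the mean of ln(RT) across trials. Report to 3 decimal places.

ln(RT): 6.1612, 6.0186, 5.9890, 6.0661, 6.3578, 6.1862
Σ ln(RT) = 36.7789
Mean = 36.7789/6 = 6.12982

6.130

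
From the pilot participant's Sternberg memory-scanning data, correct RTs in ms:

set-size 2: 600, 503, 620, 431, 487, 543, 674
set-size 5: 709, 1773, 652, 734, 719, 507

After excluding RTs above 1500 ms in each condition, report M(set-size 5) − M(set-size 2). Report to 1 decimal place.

set-size 5: exclude 1773
M(set-size 2) = 3858/7 = 551.143
M(set-size 5) = 3321/5 = 664.200
Difference = 664.200 − 551.143 = 113.057 ms

113.1 ms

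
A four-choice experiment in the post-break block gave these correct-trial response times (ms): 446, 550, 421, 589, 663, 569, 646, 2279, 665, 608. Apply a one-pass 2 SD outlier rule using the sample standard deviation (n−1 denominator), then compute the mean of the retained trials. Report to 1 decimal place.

573.0 ms

n = 10, ΣRT = 7436, M = 743.600
Σ(x−M)² = 2682544.40; s = √(2682544.40/9) = 545.949
Cutoffs: 743.600 ± 2·545.949 → [-348.3, 1835.5]
Outside: 2279 → excluded.
Retained (n=9): Σ = 5157, mean = 5157/9 = 573.000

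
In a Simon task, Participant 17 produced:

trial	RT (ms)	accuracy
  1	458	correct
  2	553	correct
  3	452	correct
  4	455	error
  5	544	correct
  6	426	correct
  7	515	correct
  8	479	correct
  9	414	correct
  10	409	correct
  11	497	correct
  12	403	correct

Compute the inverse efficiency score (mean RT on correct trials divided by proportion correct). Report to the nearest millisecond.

Correct trials (n=11): 458, 553, 452, 544, 426, 515, 479, 414, 409, 497, 403
Mean correct RT = 5150/11 = 468.1818 ms
Proportion correct = 11/12
IES = 468.1818 / (11/12) = 510.744 ms

511 ms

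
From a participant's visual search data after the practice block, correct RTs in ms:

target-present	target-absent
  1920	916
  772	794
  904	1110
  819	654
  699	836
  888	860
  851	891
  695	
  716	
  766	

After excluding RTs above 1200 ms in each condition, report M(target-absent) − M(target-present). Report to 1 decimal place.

target-present: exclude 1920
M(target-present) = 7110/9 = 790.000
M(target-absent) = 6061/7 = 865.857
Difference = 865.857 − 790.000 = 75.857 ms

75.9 ms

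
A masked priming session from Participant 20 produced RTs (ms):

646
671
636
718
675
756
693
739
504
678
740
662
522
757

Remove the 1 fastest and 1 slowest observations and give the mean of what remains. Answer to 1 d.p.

678.0 ms

Sorted: 504, 522, 636, 646, 662, 671, 675, 678, 693, 718, 739, 740, 756, 757
Drop lowest 1 (504) and highest 1 (757)
Remaining (n=12): Σ = 8136, mean = 8136/12 = 678.000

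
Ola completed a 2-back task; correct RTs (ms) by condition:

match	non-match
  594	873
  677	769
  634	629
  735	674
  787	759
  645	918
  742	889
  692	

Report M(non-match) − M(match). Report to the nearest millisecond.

M(match) = 5506/8 = 688.250
M(non-match) = 5511/7 = 787.286
Difference = 787.286 − 688.250 = 99.036 ms

99 ms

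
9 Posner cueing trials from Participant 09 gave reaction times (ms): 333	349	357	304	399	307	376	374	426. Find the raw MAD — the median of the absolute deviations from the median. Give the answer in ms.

Sorted: 304, 307, 333, 349, 357, 374, 376, 399, 426 → median = 357
|x − 357|: 24, 8, 0, 53, 42, 50, 19, 17, 69
Sorted deviations: 0, 8, 17, 19, 24, 42, 50, 53, 69 → MAD = 24

24 ms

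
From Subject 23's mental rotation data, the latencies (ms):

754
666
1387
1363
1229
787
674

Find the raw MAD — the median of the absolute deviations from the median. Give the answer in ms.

121 ms

Sorted: 666, 674, 754, 787, 1229, 1363, 1387 → median = 787
|x − 787|: 33, 121, 600, 576, 442, 0, 113
Sorted deviations: 0, 33, 113, 121, 442, 576, 600 → MAD = 121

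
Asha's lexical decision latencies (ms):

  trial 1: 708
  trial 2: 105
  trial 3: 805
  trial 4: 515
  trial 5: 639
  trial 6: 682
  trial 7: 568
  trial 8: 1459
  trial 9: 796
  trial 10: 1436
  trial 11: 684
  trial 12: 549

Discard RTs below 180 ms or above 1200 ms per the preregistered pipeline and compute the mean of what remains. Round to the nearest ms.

Excluded: 105, 1436, 1459
Retained (n=9): Σ = 5946
Mean = 5946/9 = 660.6667

661 ms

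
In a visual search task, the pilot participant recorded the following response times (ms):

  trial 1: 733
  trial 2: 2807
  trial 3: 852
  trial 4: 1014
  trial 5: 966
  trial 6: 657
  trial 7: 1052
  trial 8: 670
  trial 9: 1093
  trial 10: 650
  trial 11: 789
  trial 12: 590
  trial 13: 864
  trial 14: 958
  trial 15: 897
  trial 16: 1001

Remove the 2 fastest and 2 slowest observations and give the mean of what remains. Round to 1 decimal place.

871.1 ms

Sorted: 590, 650, 657, 670, 733, 789, 852, 864, 897, 958, 966, 1001, 1014, 1052, 1093, 2807
Drop lowest 2 (590, 650) and highest 2 (1093, 2807)
Remaining (n=12): Σ = 10453, mean = 10453/12 = 871.083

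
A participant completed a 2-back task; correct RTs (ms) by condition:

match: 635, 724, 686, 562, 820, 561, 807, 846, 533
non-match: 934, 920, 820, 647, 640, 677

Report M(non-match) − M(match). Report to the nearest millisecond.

87 ms

M(match) = 6174/9 = 686.000
M(non-match) = 4638/6 = 773.000
Difference = 773.000 − 686.000 = 87.000 ms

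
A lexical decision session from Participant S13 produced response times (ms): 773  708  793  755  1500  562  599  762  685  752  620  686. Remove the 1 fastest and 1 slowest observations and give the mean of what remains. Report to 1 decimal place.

713.3 ms

Sorted: 562, 599, 620, 685, 686, 708, 752, 755, 762, 773, 793, 1500
Drop lowest 1 (562) and highest 1 (1500)
Remaining (n=10): Σ = 7133, mean = 7133/10 = 713.300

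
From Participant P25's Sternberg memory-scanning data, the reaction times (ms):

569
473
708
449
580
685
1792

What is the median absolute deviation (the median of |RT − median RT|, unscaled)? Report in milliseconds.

Sorted: 449, 473, 569, 580, 685, 708, 1792 → median = 580
|x − 580|: 11, 107, 128, 131, 0, 105, 1212
Sorted deviations: 0, 11, 105, 107, 128, 131, 1212 → MAD = 107

107 ms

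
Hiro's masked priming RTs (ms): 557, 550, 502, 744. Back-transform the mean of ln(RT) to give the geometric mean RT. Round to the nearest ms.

582 ms

ln(RT): 6.3226, 6.3099, 6.2186, 6.6120
Mean ln(RT) = 25.4631/4 = 6.36578
Geometric mean = exp(6.36578) = 581.60 ms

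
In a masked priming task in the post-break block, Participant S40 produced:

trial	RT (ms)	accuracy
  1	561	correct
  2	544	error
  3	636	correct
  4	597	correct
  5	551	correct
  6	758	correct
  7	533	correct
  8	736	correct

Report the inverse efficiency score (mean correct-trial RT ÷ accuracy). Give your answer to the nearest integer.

Correct trials (n=7): 561, 636, 597, 551, 758, 533, 736
Mean correct RT = 4372/7 = 624.5714 ms
Proportion correct = 7/8
IES = 624.5714 / (7/8) = 713.796 ms

714 ms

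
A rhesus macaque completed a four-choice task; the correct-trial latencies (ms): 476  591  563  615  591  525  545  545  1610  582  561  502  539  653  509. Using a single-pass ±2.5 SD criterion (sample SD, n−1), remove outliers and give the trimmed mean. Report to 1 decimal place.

n = 15, ΣRT = 9407, M = 627.133
Σ(x−M)² = 1064123.73; s = √(1064123.73/14) = 275.697
Cutoffs: 627.133 ± 2.5·275.697 → [-62.1, 1316.4]
Outside: 1610 → excluded.
Retained (n=14): Σ = 7797, mean = 7797/14 = 556.929

556.9 ms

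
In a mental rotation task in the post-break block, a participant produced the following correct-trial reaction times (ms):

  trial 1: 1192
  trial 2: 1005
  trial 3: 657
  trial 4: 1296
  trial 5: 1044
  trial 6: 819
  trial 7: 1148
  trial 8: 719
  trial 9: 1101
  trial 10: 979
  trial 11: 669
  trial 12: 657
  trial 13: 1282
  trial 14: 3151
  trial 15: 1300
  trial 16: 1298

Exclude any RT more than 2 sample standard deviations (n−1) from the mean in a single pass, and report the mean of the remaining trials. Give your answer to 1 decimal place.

1011.1 ms

n = 16, ΣRT = 18317, M = 1144.812
Σ(x−M)² = 5165166.44; s = √(5165166.44/15) = 586.809
Cutoffs: 1144.812 ± 2·586.809 → [-28.8, 2318.4]
Outside: 3151 → excluded.
Retained (n=15): Σ = 15166, mean = 15166/15 = 1011.067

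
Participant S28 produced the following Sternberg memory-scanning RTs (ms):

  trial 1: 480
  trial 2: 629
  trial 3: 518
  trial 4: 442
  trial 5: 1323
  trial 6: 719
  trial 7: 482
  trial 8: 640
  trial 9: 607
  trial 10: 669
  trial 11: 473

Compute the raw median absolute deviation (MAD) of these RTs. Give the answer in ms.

Sorted: 442, 473, 480, 482, 518, 607, 629, 640, 669, 719, 1323 → median = 607
|x − 607|: 127, 22, 89, 165, 716, 112, 125, 33, 0, 62, 134
Sorted deviations: 0, 22, 33, 62, 89, 112, 125, 127, 134, 165, 716 → MAD = 112

112 ms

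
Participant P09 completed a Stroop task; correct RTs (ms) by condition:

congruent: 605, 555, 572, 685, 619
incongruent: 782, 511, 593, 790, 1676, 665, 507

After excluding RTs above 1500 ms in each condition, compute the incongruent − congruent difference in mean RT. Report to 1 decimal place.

incongruent: exclude 1676
M(congruent) = 3036/5 = 607.200
M(incongruent) = 3848/6 = 641.333
Difference = 641.333 − 607.200 = 34.133 ms

34.1 ms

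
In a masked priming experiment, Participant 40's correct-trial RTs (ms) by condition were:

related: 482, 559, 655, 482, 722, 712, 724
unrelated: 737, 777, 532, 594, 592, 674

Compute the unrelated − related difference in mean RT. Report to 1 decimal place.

M(related) = 4336/7 = 619.429
M(unrelated) = 3906/6 = 651.000
Difference = 651.000 − 619.429 = 31.571 ms

31.6 ms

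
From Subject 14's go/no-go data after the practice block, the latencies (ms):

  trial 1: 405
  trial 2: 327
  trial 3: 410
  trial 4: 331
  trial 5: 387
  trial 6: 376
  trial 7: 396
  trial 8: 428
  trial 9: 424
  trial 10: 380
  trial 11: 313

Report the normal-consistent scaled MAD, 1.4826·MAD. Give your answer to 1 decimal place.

34.1 ms

Sorted: 313, 327, 331, 376, 380, 387, 396, 405, 410, 424, 428 → median = 387
|x − 387| sorted: 0, 7, 9, 11, 18, 23, 37, 41, 56, 60, 74 → MAD = 23
Robust SD ≈ 1.4826 × 23 = 34.100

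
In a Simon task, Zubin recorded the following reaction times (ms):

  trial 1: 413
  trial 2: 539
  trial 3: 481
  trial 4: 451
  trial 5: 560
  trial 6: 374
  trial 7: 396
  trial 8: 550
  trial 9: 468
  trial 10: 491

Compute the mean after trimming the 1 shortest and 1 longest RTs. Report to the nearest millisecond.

474 ms

Sorted: 374, 396, 413, 451, 468, 481, 491, 539, 550, 560
Drop lowest 1 (374) and highest 1 (560)
Remaining (n=8): Σ = 3789, mean = 3789/8 = 473.625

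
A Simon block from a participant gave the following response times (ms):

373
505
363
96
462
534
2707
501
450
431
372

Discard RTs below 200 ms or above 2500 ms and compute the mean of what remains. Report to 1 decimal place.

Excluded: 96, 2707
Retained (n=9): Σ = 3991
Mean = 3991/9 = 443.4444

443.4 ms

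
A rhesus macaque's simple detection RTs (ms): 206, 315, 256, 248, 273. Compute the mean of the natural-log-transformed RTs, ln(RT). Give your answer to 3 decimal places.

ln(RT): 5.3279, 5.7526, 5.5452, 5.5134, 5.6095
Σ ln(RT) = 27.7485
Mean = 27.7485/5 = 5.54971

5.550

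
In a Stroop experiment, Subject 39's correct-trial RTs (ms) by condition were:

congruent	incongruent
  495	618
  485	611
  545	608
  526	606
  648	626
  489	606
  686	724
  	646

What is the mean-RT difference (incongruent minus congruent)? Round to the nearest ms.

M(congruent) = 3874/7 = 553.429
M(incongruent) = 5045/8 = 630.625
Difference = 630.625 − 553.429 = 77.196 ms

77 ms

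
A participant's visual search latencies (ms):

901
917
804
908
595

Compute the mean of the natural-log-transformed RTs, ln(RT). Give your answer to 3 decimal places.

ln(RT): 6.8035, 6.8211, 6.6896, 6.8112, 6.3886
Σ ln(RT) = 33.5140
Mean = 33.5140/5 = 6.70280

6.703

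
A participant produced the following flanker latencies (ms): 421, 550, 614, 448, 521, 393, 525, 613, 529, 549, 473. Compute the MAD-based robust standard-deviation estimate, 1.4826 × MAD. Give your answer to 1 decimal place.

77.1 ms

Sorted: 393, 421, 448, 473, 521, 525, 529, 549, 550, 613, 614 → median = 525
|x − 525| sorted: 0, 4, 4, 24, 25, 52, 77, 88, 89, 104, 132 → MAD = 52
Robust SD ≈ 1.4826 × 52 = 77.095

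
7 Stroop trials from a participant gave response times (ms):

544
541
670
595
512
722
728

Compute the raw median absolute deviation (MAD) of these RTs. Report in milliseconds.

Sorted: 512, 541, 544, 595, 670, 722, 728 → median = 595
|x − 595|: 51, 54, 75, 0, 83, 127, 133
Sorted deviations: 0, 51, 54, 75, 83, 127, 133 → MAD = 75

75 ms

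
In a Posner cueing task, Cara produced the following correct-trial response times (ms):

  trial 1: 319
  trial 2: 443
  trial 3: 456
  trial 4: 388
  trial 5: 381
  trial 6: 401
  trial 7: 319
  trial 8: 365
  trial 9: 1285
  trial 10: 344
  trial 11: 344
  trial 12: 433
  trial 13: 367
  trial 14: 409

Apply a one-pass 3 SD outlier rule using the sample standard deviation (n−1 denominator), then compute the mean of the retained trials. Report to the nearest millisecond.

n = 14, ΣRT = 6254, M = 446.714
Σ(x−M)² = 781042.86; s = √(781042.86/13) = 245.113
Cutoffs: 446.714 ± 3·245.113 → [-288.6, 1182.1]
Outside: 1285 → excluded.
Retained (n=13): Σ = 4969, mean = 4969/13 = 382.231

382 ms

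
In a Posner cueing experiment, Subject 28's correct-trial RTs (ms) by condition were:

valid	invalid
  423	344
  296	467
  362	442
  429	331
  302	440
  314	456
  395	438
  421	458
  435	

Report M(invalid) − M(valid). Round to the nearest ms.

47 ms

M(valid) = 3377/9 = 375.222
M(invalid) = 3376/8 = 422.000
Difference = 422.000 − 375.222 = 46.778 ms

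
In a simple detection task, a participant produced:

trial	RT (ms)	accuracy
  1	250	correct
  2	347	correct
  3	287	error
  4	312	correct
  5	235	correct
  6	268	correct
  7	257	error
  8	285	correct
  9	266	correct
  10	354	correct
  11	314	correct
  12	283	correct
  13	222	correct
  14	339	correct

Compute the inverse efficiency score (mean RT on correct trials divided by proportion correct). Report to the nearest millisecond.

338 ms

Correct trials (n=12): 250, 347, 312, 235, 268, 285, 266, 354, 314, 283, 222, 339
Mean correct RT = 3475/12 = 289.5833 ms
Proportion correct = 12/14
IES = 289.5833 / (12/14) = 337.847 ms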